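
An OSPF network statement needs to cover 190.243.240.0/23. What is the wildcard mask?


Subnet mask: 255.255.254.0
Wildcard = 255.255.255.255 - subnet mask
255 - 255 = 0
255 - 255 = 0
255 - 254 = 1
255 - 0 = 255
Wildcard: 0.0.1.255


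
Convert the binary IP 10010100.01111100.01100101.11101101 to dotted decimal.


10010100 = 148
01111100 = 124
01100101 = 101
11101101 = 237
IP: 148.124.101.237


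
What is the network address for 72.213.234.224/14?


IP:   01001000.11010101.11101010.11100000
Mask: 11111111.11111100.00000000.00000000
AND operation:
Net:  01001000.11010100.00000000.00000000
Network: 72.212.0.0/14


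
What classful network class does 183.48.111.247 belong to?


First octet: 183
Binary: 10110111
10xxxxxx -> Class B (128-191)
Class B, default mask 255.255.0.0 (/16)


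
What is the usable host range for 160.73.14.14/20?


Network: 160.73.0.0
Broadcast: 160.73.15.255
First usable = network + 1
Last usable = broadcast - 1
Range: 160.73.0.1 to 160.73.15.254


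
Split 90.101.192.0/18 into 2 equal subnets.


New prefix = 18 + 1 = 19
Each subnet has 8192 addresses
  90.101.192.0/19
  90.101.224.0/19
Subnets: 90.101.192.0/19, 90.101.224.0/19


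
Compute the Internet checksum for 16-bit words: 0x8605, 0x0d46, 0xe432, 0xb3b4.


Sum all words (with carry folding):
+ 0x8605 = 0x8605
+ 0x0d46 = 0x934b
+ 0xe432 = 0x777e
+ 0xb3b4 = 0x2b33
One's complement: ~0x2b33
Checksum = 0xd4cc


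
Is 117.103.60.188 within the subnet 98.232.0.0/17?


Subnet network: 98.232.0.0
Test IP AND mask: 117.103.0.0
No, 117.103.60.188 is not in 98.232.0.0/17


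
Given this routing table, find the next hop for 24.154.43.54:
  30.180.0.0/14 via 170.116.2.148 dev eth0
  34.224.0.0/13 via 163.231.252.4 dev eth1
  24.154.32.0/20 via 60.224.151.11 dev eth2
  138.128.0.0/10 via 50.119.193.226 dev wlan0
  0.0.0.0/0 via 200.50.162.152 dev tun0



Longest prefix match for 24.154.43.54:
  /14 30.180.0.0: no
  /13 34.224.0.0: no
  /20 24.154.32.0: MATCH
  /10 138.128.0.0: no
  /0 0.0.0.0: MATCH
Selected: next-hop 60.224.151.11 via eth2 (matched /20)


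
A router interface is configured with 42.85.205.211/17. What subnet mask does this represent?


/17 means 17 network bits, 15 host bits
Binary: 11111111111111111000000000000000
Mask: 255.255.128.0


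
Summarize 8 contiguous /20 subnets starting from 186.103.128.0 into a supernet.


Original prefix: /20
Number of subnets: 8 = 2^3
New prefix = 20 - 3 = 17
Supernet: 186.103.128.0/17


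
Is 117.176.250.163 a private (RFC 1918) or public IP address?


RFC 1918 private ranges:
  10.0.0.0/8 (10.0.0.0 - 10.255.255.255)
  172.16.0.0/12 (172.16.0.0 - 172.31.255.255)
  192.168.0.0/16 (192.168.0.0 - 192.168.255.255)
Public (not in any RFC 1918 range)


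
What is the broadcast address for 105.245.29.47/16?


Network: 105.245.0.0/16
Host bits = 16
Set all host bits to 1:
Broadcast: 105.245.255.255


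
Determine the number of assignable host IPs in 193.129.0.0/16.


Host bits = 32 - 16 = 16
Total addresses = 2^16 = 65536
Usable = total - 2 (network and broadcast)
Usable hosts: 65534


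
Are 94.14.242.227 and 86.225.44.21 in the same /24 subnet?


Mask: 255.255.255.0
94.14.242.227 AND mask = 94.14.242.0
86.225.44.21 AND mask = 86.225.44.0
No, different subnets (94.14.242.0 vs 86.225.44.0)


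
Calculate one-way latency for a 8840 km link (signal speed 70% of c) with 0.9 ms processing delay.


Speed = 0.7 * 3e5 km/s = 210000 km/s
Propagation delay = 8840 / 210000 = 0.0421 s = 42.0952 ms
Processing delay = 0.9 ms
Total one-way latency = 42.9952 ms


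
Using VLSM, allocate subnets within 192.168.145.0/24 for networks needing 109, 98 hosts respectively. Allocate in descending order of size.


109 hosts -> /25 (126 usable): 192.168.145.0/25
98 hosts -> /25 (126 usable): 192.168.145.128/25
Allocation: 192.168.145.0/25 (109 hosts, 126 usable); 192.168.145.128/25 (98 hosts, 126 usable)


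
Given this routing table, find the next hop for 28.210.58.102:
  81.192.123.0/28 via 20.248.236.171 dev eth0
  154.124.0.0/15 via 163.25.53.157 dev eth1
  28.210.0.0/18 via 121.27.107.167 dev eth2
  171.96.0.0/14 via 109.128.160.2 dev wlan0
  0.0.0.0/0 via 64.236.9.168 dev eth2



Longest prefix match for 28.210.58.102:
  /28 81.192.123.0: no
  /15 154.124.0.0: no
  /18 28.210.0.0: MATCH
  /14 171.96.0.0: no
  /0 0.0.0.0: MATCH
Selected: next-hop 121.27.107.167 via eth2 (matched /18)


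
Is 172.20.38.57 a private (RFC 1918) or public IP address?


RFC 1918 private ranges:
  10.0.0.0/8 (10.0.0.0 - 10.255.255.255)
  172.16.0.0/12 (172.16.0.0 - 172.31.255.255)
  192.168.0.0/16 (192.168.0.0 - 192.168.255.255)
Private (in 172.16.0.0/12)


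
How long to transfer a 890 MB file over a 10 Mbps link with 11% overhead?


Effective throughput = 10 * (1 - 11/100) = 8.9 Mbps
File size in Mb = 890 * 8 = 7120 Mb
Time = 7120 / 8.9
Time = 800 seconds


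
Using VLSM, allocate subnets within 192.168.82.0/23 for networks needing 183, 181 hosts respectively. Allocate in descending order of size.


183 hosts -> /24 (254 usable): 192.168.82.0/24
181 hosts -> /24 (254 usable): 192.168.83.0/24
Allocation: 192.168.82.0/24 (183 hosts, 254 usable); 192.168.83.0/24 (181 hosts, 254 usable)


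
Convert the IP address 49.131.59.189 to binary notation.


49 = 00110001
131 = 10000011
59 = 00111011
189 = 10111101
Binary: 00110001.10000011.00111011.10111101


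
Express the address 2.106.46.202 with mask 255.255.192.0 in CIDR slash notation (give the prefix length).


Binary: 11111111.11111111.11000000.00000000
Count leading 1s
Prefix: /18


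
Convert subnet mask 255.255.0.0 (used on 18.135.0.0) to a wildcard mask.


Subnet mask: 255.255.0.0
Wildcard = 255.255.255.255 - subnet mask
255 - 255 = 0
255 - 255 = 0
255 - 0 = 255
255 - 0 = 255
Wildcard: 0.0.255.255


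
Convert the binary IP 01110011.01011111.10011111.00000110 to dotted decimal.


01110011 = 115
01011111 = 95
10011111 = 159
00000110 = 6
IP: 115.95.159.6


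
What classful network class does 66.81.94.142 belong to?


First octet: 66
Binary: 01000010
0xxxxxxx -> Class A (1-126)
Class A, default mask 255.0.0.0 (/8)


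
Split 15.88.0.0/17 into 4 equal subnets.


New prefix = 17 + 2 = 19
Each subnet has 8192 addresses
  15.88.0.0/19
  15.88.32.0/19
  15.88.64.0/19
  15.88.96.0/19
Subnets: 15.88.0.0/19, 15.88.32.0/19, 15.88.64.0/19, 15.88.96.0/19


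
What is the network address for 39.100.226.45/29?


IP:   00100111.01100100.11100010.00101101
Mask: 11111111.11111111.11111111.11111000
AND operation:
Net:  00100111.01100100.11100010.00101000
Network: 39.100.226.40/29


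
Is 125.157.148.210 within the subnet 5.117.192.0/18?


Subnet network: 5.117.192.0
Test IP AND mask: 125.157.128.0
No, 125.157.148.210 is not in 5.117.192.0/18


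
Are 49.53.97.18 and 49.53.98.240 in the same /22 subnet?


Mask: 255.255.252.0
49.53.97.18 AND mask = 49.53.96.0
49.53.98.240 AND mask = 49.53.96.0
Yes, same subnet (49.53.96.0)


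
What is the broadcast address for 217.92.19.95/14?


Network: 217.92.0.0/14
Host bits = 18
Set all host bits to 1:
Broadcast: 217.95.255.255


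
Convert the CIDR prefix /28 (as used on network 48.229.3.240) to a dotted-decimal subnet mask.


/28 means 28 network bits, 4 host bits
Binary: 11111111111111111111111111110000
Mask: 255.255.255.240


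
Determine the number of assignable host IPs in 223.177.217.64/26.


Host bits = 32 - 26 = 6
Total addresses = 2^6 = 64
Usable = total - 2 (network and broadcast)
Usable hosts: 62


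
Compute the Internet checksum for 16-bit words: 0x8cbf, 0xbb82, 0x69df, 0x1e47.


Sum all words (with carry folding):
+ 0x8cbf = 0x8cbf
+ 0xbb82 = 0x4842
+ 0x69df = 0xb221
+ 0x1e47 = 0xd068
One's complement: ~0xd068
Checksum = 0x2f97


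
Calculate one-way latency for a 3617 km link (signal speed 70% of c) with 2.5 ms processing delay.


Speed = 0.7 * 3e5 km/s = 210000 km/s
Propagation delay = 3617 / 210000 = 0.0172 s = 17.2238 ms
Processing delay = 2.5 ms
Total one-way latency = 19.7238 ms


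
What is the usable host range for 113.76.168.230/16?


Network: 113.76.0.0
Broadcast: 113.76.255.255
First usable = network + 1
Last usable = broadcast - 1
Range: 113.76.0.1 to 113.76.255.254


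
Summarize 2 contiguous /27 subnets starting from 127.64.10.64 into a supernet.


Original prefix: /27
Number of subnets: 2 = 2^1
New prefix = 27 - 1 = 26
Supernet: 127.64.10.64/26


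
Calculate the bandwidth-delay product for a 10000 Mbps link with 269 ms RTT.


BDP = bandwidth * RTT
= 10000 Mbps * 269 ms
= 10000 * 1e6 * 269 / 1000 bits
= 2690000000 bits
= 336250000 bytes
= 328369.1406 KB
BDP = 2690000000 bits (336250000 bytes)


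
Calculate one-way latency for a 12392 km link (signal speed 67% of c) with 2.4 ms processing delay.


Speed = 0.67 * 3e5 km/s = 201000 km/s
Propagation delay = 12392 / 201000 = 0.0617 s = 61.6517 ms
Processing delay = 2.4 ms
Total one-way latency = 64.0517 ms


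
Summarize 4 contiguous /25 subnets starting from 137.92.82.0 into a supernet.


Original prefix: /25
Number of subnets: 4 = 2^2
New prefix = 25 - 2 = 23
Supernet: 137.92.82.0/23


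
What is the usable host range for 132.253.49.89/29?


Network: 132.253.49.88
Broadcast: 132.253.49.95
First usable = network + 1
Last usable = broadcast - 1
Range: 132.253.49.89 to 132.253.49.94


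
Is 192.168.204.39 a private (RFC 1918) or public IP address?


RFC 1918 private ranges:
  10.0.0.0/8 (10.0.0.0 - 10.255.255.255)
  172.16.0.0/12 (172.16.0.0 - 172.31.255.255)
  192.168.0.0/16 (192.168.0.0 - 192.168.255.255)
Private (in 192.168.0.0/16)


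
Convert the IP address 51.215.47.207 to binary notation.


51 = 00110011
215 = 11010111
47 = 00101111
207 = 11001111
Binary: 00110011.11010111.00101111.11001111


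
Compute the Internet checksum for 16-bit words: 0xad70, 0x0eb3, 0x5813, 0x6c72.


Sum all words (with carry folding):
+ 0xad70 = 0xad70
+ 0x0eb3 = 0xbc23
+ 0x5813 = 0x1437
+ 0x6c72 = 0x80a9
One's complement: ~0x80a9
Checksum = 0x7f56


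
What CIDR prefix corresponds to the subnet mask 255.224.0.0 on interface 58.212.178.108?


Binary: 11111111.11100000.00000000.00000000
Count leading 1s
Prefix: /11


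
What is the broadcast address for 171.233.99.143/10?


Network: 171.192.0.0/10
Host bits = 22
Set all host bits to 1:
Broadcast: 171.255.255.255


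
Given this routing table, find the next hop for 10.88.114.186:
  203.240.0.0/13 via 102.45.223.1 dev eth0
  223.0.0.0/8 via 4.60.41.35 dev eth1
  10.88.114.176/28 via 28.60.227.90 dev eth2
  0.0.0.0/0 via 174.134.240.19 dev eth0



Longest prefix match for 10.88.114.186:
  /13 203.240.0.0: no
  /8 223.0.0.0: no
  /28 10.88.114.176: MATCH
  /0 0.0.0.0: MATCH
Selected: next-hop 28.60.227.90 via eth2 (matched /28)


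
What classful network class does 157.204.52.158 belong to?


First octet: 157
Binary: 10011101
10xxxxxx -> Class B (128-191)
Class B, default mask 255.255.0.0 (/16)


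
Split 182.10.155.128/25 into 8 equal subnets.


New prefix = 25 + 3 = 28
Each subnet has 16 addresses
  182.10.155.128/28
  182.10.155.144/28
  182.10.155.160/28
  182.10.155.176/28
  182.10.155.192/28
  182.10.155.208/28
  182.10.155.224/28
  182.10.155.240/28
Subnets: 182.10.155.128/28, 182.10.155.144/28, 182.10.155.160/28, 182.10.155.176/28, 182.10.155.192/28, 182.10.155.208/28, 182.10.155.224/28, 182.10.155.240/28


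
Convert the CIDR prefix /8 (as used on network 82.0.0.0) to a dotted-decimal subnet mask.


/8 means 8 network bits, 24 host bits
Binary: 11111111000000000000000000000000
Mask: 255.0.0.0


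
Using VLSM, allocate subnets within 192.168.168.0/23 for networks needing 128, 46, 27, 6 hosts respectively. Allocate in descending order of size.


128 hosts -> /24 (254 usable): 192.168.168.0/24
46 hosts -> /26 (62 usable): 192.168.169.0/26
27 hosts -> /27 (30 usable): 192.168.169.64/27
6 hosts -> /29 (6 usable): 192.168.169.96/29
Allocation: 192.168.168.0/24 (128 hosts, 254 usable); 192.168.169.0/26 (46 hosts, 62 usable); 192.168.169.64/27 (27 hosts, 30 usable); 192.168.169.96/29 (6 hosts, 6 usable)


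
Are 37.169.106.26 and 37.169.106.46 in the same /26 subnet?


Mask: 255.255.255.192
37.169.106.26 AND mask = 37.169.106.0
37.169.106.46 AND mask = 37.169.106.0
Yes, same subnet (37.169.106.0)


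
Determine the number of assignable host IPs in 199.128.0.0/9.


Host bits = 32 - 9 = 23
Total addresses = 2^23 = 8388608
Usable = total - 2 (network and broadcast)
Usable hosts: 8388606


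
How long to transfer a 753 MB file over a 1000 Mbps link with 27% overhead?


Effective throughput = 1000 * (1 - 27/100) = 730 Mbps
File size in Mb = 753 * 8 = 6024 Mb
Time = 6024 / 730
Time = 8.2521 seconds


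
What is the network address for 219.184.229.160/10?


IP:   11011011.10111000.11100101.10100000
Mask: 11111111.11000000.00000000.00000000
AND operation:
Net:  11011011.10000000.00000000.00000000
Network: 219.128.0.0/10


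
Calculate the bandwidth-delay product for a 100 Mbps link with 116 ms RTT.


BDP = bandwidth * RTT
= 100 Mbps * 116 ms
= 100 * 1e6 * 116 / 1000 bits
= 11600000 bits
= 1450000 bytes
= 1416.0156 KB
BDP = 11600000 bits (1450000 bytes)


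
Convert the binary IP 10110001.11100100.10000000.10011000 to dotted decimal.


10110001 = 177
11100100 = 228
10000000 = 128
10011000 = 152
IP: 177.228.128.152


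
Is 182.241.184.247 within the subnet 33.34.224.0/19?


Subnet network: 33.34.224.0
Test IP AND mask: 182.241.160.0
No, 182.241.184.247 is not in 33.34.224.0/19


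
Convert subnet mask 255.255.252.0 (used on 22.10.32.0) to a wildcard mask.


Subnet mask: 255.255.252.0
Wildcard = 255.255.255.255 - subnet mask
255 - 255 = 0
255 - 255 = 0
255 - 252 = 3
255 - 0 = 255
Wildcard: 0.0.3.255


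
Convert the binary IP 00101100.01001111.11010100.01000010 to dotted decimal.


00101100 = 44
01001111 = 79
11010100 = 212
01000010 = 66
IP: 44.79.212.66


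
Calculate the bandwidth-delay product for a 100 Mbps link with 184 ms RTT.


BDP = bandwidth * RTT
= 100 Mbps * 184 ms
= 100 * 1e6 * 184 / 1000 bits
= 18400000 bits
= 2300000 bytes
= 2246.0938 KB
BDP = 18400000 bits (2300000 bytes)


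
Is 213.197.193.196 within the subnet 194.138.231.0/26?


Subnet network: 194.138.231.0
Test IP AND mask: 213.197.193.192
No, 213.197.193.196 is not in 194.138.231.0/26


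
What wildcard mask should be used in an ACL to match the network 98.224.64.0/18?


Subnet mask: 255.255.192.0
Wildcard = 255.255.255.255 - subnet mask
255 - 255 = 0
255 - 255 = 0
255 - 192 = 63
255 - 0 = 255
Wildcard: 0.0.63.255


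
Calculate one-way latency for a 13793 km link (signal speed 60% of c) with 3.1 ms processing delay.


Speed = 0.6 * 3e5 km/s = 180000 km/s
Propagation delay = 13793 / 180000 = 0.0766 s = 76.6278 ms
Processing delay = 3.1 ms
Total one-way latency = 79.7278 ms


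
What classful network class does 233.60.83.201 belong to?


First octet: 233
Binary: 11101001
1110xxxx -> Class D (224-239)
Class D (multicast), default mask N/A


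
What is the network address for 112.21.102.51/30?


IP:   01110000.00010101.01100110.00110011
Mask: 11111111.11111111.11111111.11111100
AND operation:
Net:  01110000.00010101.01100110.00110000
Network: 112.21.102.48/30


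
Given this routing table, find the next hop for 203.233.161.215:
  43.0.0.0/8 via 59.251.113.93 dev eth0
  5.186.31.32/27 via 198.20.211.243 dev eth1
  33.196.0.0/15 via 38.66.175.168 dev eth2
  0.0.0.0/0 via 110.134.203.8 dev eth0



Longest prefix match for 203.233.161.215:
  /8 43.0.0.0: no
  /27 5.186.31.32: no
  /15 33.196.0.0: no
  /0 0.0.0.0: MATCH
Selected: next-hop 110.134.203.8 via eth0 (matched /0)


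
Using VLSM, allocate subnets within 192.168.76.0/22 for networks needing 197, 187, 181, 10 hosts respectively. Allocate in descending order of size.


197 hosts -> /24 (254 usable): 192.168.76.0/24
187 hosts -> /24 (254 usable): 192.168.77.0/24
181 hosts -> /24 (254 usable): 192.168.78.0/24
10 hosts -> /28 (14 usable): 192.168.79.0/28
Allocation: 192.168.76.0/24 (197 hosts, 254 usable); 192.168.77.0/24 (187 hosts, 254 usable); 192.168.78.0/24 (181 hosts, 254 usable); 192.168.79.0/28 (10 hosts, 14 usable)


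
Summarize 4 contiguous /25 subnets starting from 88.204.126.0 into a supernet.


Original prefix: /25
Number of subnets: 4 = 2^2
New prefix = 25 - 2 = 23
Supernet: 88.204.126.0/23


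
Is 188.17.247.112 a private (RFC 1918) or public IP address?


RFC 1918 private ranges:
  10.0.0.0/8 (10.0.0.0 - 10.255.255.255)
  172.16.0.0/12 (172.16.0.0 - 172.31.255.255)
  192.168.0.0/16 (192.168.0.0 - 192.168.255.255)
Public (not in any RFC 1918 range)


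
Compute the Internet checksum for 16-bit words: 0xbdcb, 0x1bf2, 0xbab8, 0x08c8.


Sum all words (with carry folding):
+ 0xbdcb = 0xbdcb
+ 0x1bf2 = 0xd9bd
+ 0xbab8 = 0x9476
+ 0x08c8 = 0x9d3e
One's complement: ~0x9d3e
Checksum = 0x62c1


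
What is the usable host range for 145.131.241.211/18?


Network: 145.131.192.0
Broadcast: 145.131.255.255
First usable = network + 1
Last usable = broadcast - 1
Range: 145.131.192.1 to 145.131.255.254


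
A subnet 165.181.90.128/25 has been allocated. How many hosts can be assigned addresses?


Host bits = 32 - 25 = 7
Total addresses = 2^7 = 128
Usable = total - 2 (network and broadcast)
Usable hosts: 126


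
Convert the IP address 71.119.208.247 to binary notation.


71 = 01000111
119 = 01110111
208 = 11010000
247 = 11110111
Binary: 01000111.01110111.11010000.11110111


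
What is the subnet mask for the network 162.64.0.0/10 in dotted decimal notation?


/10 means 10 network bits, 22 host bits
Binary: 11111111110000000000000000000000
Mask: 255.192.0.0


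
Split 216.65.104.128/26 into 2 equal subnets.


New prefix = 26 + 1 = 27
Each subnet has 32 addresses
  216.65.104.128/27
  216.65.104.160/27
Subnets: 216.65.104.128/27, 216.65.104.160/27


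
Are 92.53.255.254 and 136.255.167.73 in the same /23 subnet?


Mask: 255.255.254.0
92.53.255.254 AND mask = 92.53.254.0
136.255.167.73 AND mask = 136.255.166.0
No, different subnets (92.53.254.0 vs 136.255.166.0)


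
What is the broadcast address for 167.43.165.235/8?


Network: 167.0.0.0/8
Host bits = 24
Set all host bits to 1:
Broadcast: 167.255.255.255


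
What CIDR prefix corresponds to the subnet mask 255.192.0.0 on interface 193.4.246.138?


Binary: 11111111.11000000.00000000.00000000
Count leading 1s
Prefix: /10


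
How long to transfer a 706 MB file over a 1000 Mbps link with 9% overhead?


Effective throughput = 1000 * (1 - 9/100) = 910 Mbps
File size in Mb = 706 * 8 = 5648 Mb
Time = 5648 / 910
Time = 6.2066 seconds


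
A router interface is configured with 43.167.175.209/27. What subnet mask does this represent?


/27 means 27 network bits, 5 host bits
Binary: 11111111111111111111111111100000
Mask: 255.255.255.224


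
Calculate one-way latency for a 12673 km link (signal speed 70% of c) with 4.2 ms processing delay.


Speed = 0.7 * 3e5 km/s = 210000 km/s
Propagation delay = 12673 / 210000 = 0.0603 s = 60.3476 ms
Processing delay = 4.2 ms
Total one-way latency = 64.5476 ms


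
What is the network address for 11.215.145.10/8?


IP:   00001011.11010111.10010001.00001010
Mask: 11111111.00000000.00000000.00000000
AND operation:
Net:  00001011.00000000.00000000.00000000
Network: 11.0.0.0/8


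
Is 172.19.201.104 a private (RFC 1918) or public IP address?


RFC 1918 private ranges:
  10.0.0.0/8 (10.0.0.0 - 10.255.255.255)
  172.16.0.0/12 (172.16.0.0 - 172.31.255.255)
  192.168.0.0/16 (192.168.0.0 - 192.168.255.255)
Private (in 172.16.0.0/12)


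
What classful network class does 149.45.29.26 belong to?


First octet: 149
Binary: 10010101
10xxxxxx -> Class B (128-191)
Class B, default mask 255.255.0.0 (/16)


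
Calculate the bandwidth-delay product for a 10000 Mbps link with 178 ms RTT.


BDP = bandwidth * RTT
= 10000 Mbps * 178 ms
= 10000 * 1e6 * 178 / 1000 bits
= 1780000000 bits
= 222500000 bytes
= 217285.1562 KB
BDP = 1780000000 bits (222500000 bytes)


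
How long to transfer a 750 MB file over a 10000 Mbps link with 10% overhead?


Effective throughput = 10000 * (1 - 10/100) = 9000 Mbps
File size in Mb = 750 * 8 = 6000 Mb
Time = 6000 / 9000
Time = 0.6667 seconds


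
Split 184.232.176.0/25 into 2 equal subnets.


New prefix = 25 + 1 = 26
Each subnet has 64 addresses
  184.232.176.0/26
  184.232.176.64/26
Subnets: 184.232.176.0/26, 184.232.176.64/26


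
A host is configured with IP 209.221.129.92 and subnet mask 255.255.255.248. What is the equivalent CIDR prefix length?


Binary: 11111111.11111111.11111111.11111000
Count leading 1s
Prefix: /29


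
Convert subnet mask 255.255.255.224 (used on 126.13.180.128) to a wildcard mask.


Subnet mask: 255.255.255.224
Wildcard = 255.255.255.255 - subnet mask
255 - 255 = 0
255 - 255 = 0
255 - 255 = 0
255 - 224 = 31
Wildcard: 0.0.0.31


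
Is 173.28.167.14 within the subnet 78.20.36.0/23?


Subnet network: 78.20.36.0
Test IP AND mask: 173.28.166.0
No, 173.28.167.14 is not in 78.20.36.0/23


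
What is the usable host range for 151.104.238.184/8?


Network: 151.0.0.0
Broadcast: 151.255.255.255
First usable = network + 1
Last usable = broadcast - 1
Range: 151.0.0.1 to 151.255.255.254


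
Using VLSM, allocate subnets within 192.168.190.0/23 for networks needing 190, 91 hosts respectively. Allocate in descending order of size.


190 hosts -> /24 (254 usable): 192.168.190.0/24
91 hosts -> /25 (126 usable): 192.168.191.0/25
Allocation: 192.168.190.0/24 (190 hosts, 254 usable); 192.168.191.0/25 (91 hosts, 126 usable)


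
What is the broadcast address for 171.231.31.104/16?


Network: 171.231.0.0/16
Host bits = 16
Set all host bits to 1:
Broadcast: 171.231.255.255


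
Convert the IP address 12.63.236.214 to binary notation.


12 = 00001100
63 = 00111111
236 = 11101100
214 = 11010110
Binary: 00001100.00111111.11101100.11010110


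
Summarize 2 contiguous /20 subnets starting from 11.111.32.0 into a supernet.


Original prefix: /20
Number of subnets: 2 = 2^1
New prefix = 20 - 1 = 19
Supernet: 11.111.32.0/19


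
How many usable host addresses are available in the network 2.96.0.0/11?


Host bits = 32 - 11 = 21
Total addresses = 2^21 = 2097152
Usable = total - 2 (network and broadcast)
Usable hosts: 2097150


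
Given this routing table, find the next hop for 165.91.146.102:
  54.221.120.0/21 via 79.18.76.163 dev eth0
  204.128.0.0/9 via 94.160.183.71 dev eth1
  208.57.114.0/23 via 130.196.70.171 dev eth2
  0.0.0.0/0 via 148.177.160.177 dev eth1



Longest prefix match for 165.91.146.102:
  /21 54.221.120.0: no
  /9 204.128.0.0: no
  /23 208.57.114.0: no
  /0 0.0.0.0: MATCH
Selected: next-hop 148.177.160.177 via eth1 (matched /0)


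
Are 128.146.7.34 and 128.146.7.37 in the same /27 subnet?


Mask: 255.255.255.224
128.146.7.34 AND mask = 128.146.7.32
128.146.7.37 AND mask = 128.146.7.32
Yes, same subnet (128.146.7.32)


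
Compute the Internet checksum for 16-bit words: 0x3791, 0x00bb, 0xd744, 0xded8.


Sum all words (with carry folding):
+ 0x3791 = 0x3791
+ 0x00bb = 0x384c
+ 0xd744 = 0x0f91
+ 0xded8 = 0xee69
One's complement: ~0xee69
Checksum = 0x1196


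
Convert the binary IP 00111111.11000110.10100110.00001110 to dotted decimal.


00111111 = 63
11000110 = 198
10100110 = 166
00001110 = 14
IP: 63.198.166.14


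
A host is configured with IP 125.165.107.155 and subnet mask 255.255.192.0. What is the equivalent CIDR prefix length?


Binary: 11111111.11111111.11000000.00000000
Count leading 1s
Prefix: /18


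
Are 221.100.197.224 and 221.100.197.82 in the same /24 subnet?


Mask: 255.255.255.0
221.100.197.224 AND mask = 221.100.197.0
221.100.197.82 AND mask = 221.100.197.0
Yes, same subnet (221.100.197.0)


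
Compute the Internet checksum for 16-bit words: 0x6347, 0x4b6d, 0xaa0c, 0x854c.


Sum all words (with carry folding):
+ 0x6347 = 0x6347
+ 0x4b6d = 0xaeb4
+ 0xaa0c = 0x58c1
+ 0x854c = 0xde0d
One's complement: ~0xde0d
Checksum = 0x21f2


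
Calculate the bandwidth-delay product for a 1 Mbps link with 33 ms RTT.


BDP = bandwidth * RTT
= 1 Mbps * 33 ms
= 1 * 1e6 * 33 / 1000 bits
= 33000 bits
= 4125 bytes
= 4.0283 KB
BDP = 33000 bits (4125 bytes)


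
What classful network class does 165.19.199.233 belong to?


First octet: 165
Binary: 10100101
10xxxxxx -> Class B (128-191)
Class B, default mask 255.255.0.0 (/16)


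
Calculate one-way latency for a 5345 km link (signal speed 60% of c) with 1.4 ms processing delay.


Speed = 0.6 * 3e5 km/s = 180000 km/s
Propagation delay = 5345 / 180000 = 0.0297 s = 29.6944 ms
Processing delay = 1.4 ms
Total one-way latency = 31.0944 ms


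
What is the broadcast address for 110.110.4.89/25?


Network: 110.110.4.0/25
Host bits = 7
Set all host bits to 1:
Broadcast: 110.110.4.127


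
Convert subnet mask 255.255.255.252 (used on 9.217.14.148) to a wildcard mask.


Subnet mask: 255.255.255.252
Wildcard = 255.255.255.255 - subnet mask
255 - 255 = 0
255 - 255 = 0
255 - 255 = 0
255 - 252 = 3
Wildcard: 0.0.0.3


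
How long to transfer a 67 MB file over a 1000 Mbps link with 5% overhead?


Effective throughput = 1000 * (1 - 5/100) = 950 Mbps
File size in Mb = 67 * 8 = 536 Mb
Time = 536 / 950
Time = 0.5642 seconds


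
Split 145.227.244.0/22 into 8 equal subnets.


New prefix = 22 + 3 = 25
Each subnet has 128 addresses
  145.227.244.0/25
  145.227.244.128/25
  145.227.245.0/25
  145.227.245.128/25
  145.227.246.0/25
  145.227.246.128/25
  145.227.247.0/25
  145.227.247.128/25
Subnets: 145.227.244.0/25, 145.227.244.128/25, 145.227.245.0/25, 145.227.245.128/25, 145.227.246.0/25, 145.227.246.128/25, 145.227.247.0/25, 145.227.247.128/25


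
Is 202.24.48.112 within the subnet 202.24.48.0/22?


Subnet network: 202.24.48.0
Test IP AND mask: 202.24.48.0
Yes, 202.24.48.112 is in 202.24.48.0/22


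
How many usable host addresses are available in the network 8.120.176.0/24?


Host bits = 32 - 24 = 8
Total addresses = 2^8 = 256
Usable = total - 2 (network and broadcast)
Usable hosts: 254


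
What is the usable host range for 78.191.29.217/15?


Network: 78.190.0.0
Broadcast: 78.191.255.255
First usable = network + 1
Last usable = broadcast - 1
Range: 78.190.0.1 to 78.191.255.254


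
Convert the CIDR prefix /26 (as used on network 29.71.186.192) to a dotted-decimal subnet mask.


/26 means 26 network bits, 6 host bits
Binary: 11111111111111111111111111000000
Mask: 255.255.255.192


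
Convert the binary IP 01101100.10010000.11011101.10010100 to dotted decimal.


01101100 = 108
10010000 = 144
11011101 = 221
10010100 = 148
IP: 108.144.221.148


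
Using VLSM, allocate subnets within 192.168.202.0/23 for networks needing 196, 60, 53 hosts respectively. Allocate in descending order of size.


196 hosts -> /24 (254 usable): 192.168.202.0/24
60 hosts -> /26 (62 usable): 192.168.203.0/26
53 hosts -> /26 (62 usable): 192.168.203.64/26
Allocation: 192.168.202.0/24 (196 hosts, 254 usable); 192.168.203.0/26 (60 hosts, 62 usable); 192.168.203.64/26 (53 hosts, 62 usable)


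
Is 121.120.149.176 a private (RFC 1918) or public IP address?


RFC 1918 private ranges:
  10.0.0.0/8 (10.0.0.0 - 10.255.255.255)
  172.16.0.0/12 (172.16.0.0 - 172.31.255.255)
  192.168.0.0/16 (192.168.0.0 - 192.168.255.255)
Public (not in any RFC 1918 range)


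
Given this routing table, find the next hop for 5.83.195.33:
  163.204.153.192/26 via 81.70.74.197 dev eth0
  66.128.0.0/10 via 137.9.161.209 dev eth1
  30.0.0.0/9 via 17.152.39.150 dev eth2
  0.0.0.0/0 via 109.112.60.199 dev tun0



Longest prefix match for 5.83.195.33:
  /26 163.204.153.192: no
  /10 66.128.0.0: no
  /9 30.0.0.0: no
  /0 0.0.0.0: MATCH
Selected: next-hop 109.112.60.199 via tun0 (matched /0)


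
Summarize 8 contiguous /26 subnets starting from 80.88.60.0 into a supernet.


Original prefix: /26
Number of subnets: 8 = 2^3
New prefix = 26 - 3 = 23
Supernet: 80.88.60.0/23


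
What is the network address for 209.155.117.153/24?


IP:   11010001.10011011.01110101.10011001
Mask: 11111111.11111111.11111111.00000000
AND operation:
Net:  11010001.10011011.01110101.00000000
Network: 209.155.117.0/24


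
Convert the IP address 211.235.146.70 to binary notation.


211 = 11010011
235 = 11101011
146 = 10010010
70 = 01000110
Binary: 11010011.11101011.10010010.01000110


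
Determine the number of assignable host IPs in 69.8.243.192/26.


Host bits = 32 - 26 = 6
Total addresses = 2^6 = 64
Usable = total - 2 (network and broadcast)
Usable hosts: 62


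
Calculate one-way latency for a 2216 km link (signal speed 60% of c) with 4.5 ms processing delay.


Speed = 0.6 * 3e5 km/s = 180000 km/s
Propagation delay = 2216 / 180000 = 0.0123 s = 12.3111 ms
Processing delay = 4.5 ms
Total one-way latency = 16.8111 ms


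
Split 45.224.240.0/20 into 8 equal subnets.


New prefix = 20 + 3 = 23
Each subnet has 512 addresses
  45.224.240.0/23
  45.224.242.0/23
  45.224.244.0/23
  45.224.246.0/23
  45.224.248.0/23
  45.224.250.0/23
  45.224.252.0/23
  45.224.254.0/23
Subnets: 45.224.240.0/23, 45.224.242.0/23, 45.224.244.0/23, 45.224.246.0/23, 45.224.248.0/23, 45.224.250.0/23, 45.224.252.0/23, 45.224.254.0/23


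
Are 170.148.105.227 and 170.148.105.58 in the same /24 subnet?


Mask: 255.255.255.0
170.148.105.227 AND mask = 170.148.105.0
170.148.105.58 AND mask = 170.148.105.0
Yes, same subnet (170.148.105.0)


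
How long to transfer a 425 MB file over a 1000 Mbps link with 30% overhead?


Effective throughput = 1000 * (1 - 30/100) = 700 Mbps
File size in Mb = 425 * 8 = 3400 Mb
Time = 3400 / 700
Time = 4.8571 seconds


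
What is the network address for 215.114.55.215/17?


IP:   11010111.01110010.00110111.11010111
Mask: 11111111.11111111.10000000.00000000
AND operation:
Net:  11010111.01110010.00000000.00000000
Network: 215.114.0.0/17


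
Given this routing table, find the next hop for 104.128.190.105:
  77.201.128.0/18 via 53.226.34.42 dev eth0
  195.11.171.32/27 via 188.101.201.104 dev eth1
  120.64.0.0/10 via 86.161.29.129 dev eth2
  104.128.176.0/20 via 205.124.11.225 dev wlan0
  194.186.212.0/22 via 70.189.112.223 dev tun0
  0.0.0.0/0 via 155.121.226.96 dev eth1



Longest prefix match for 104.128.190.105:
  /18 77.201.128.0: no
  /27 195.11.171.32: no
  /10 120.64.0.0: no
  /20 104.128.176.0: MATCH
  /22 194.186.212.0: no
  /0 0.0.0.0: MATCH
Selected: next-hop 205.124.11.225 via wlan0 (matched /20)


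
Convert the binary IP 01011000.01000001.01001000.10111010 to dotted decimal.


01011000 = 88
01000001 = 65
01001000 = 72
10111010 = 186
IP: 88.65.72.186


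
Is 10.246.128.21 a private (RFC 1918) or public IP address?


RFC 1918 private ranges:
  10.0.0.0/8 (10.0.0.0 - 10.255.255.255)
  172.16.0.0/12 (172.16.0.0 - 172.31.255.255)
  192.168.0.0/16 (192.168.0.0 - 192.168.255.255)
Private (in 10.0.0.0/8)


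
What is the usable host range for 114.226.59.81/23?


Network: 114.226.58.0
Broadcast: 114.226.59.255
First usable = network + 1
Last usable = broadcast - 1
Range: 114.226.58.1 to 114.226.59.254


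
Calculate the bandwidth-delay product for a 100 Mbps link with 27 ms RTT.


BDP = bandwidth * RTT
= 100 Mbps * 27 ms
= 100 * 1e6 * 27 / 1000 bits
= 2700000 bits
= 337500 bytes
= 329.5898 KB
BDP = 2700000 bits (337500 bytes)


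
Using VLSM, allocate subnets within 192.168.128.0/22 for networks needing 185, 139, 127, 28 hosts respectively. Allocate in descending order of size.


185 hosts -> /24 (254 usable): 192.168.128.0/24
139 hosts -> /24 (254 usable): 192.168.129.0/24
127 hosts -> /24 (254 usable): 192.168.130.0/24
28 hosts -> /27 (30 usable): 192.168.131.0/27
Allocation: 192.168.128.0/24 (185 hosts, 254 usable); 192.168.129.0/24 (139 hosts, 254 usable); 192.168.130.0/24 (127 hosts, 254 usable); 192.168.131.0/27 (28 hosts, 30 usable)


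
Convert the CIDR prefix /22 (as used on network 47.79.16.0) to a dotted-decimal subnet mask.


/22 means 22 network bits, 10 host bits
Binary: 11111111111111111111110000000000
Mask: 255.255.252.0


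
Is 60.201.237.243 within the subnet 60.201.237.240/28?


Subnet network: 60.201.237.240
Test IP AND mask: 60.201.237.240
Yes, 60.201.237.243 is in 60.201.237.240/28


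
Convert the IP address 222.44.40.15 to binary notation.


222 = 11011110
44 = 00101100
40 = 00101000
15 = 00001111
Binary: 11011110.00101100.00101000.00001111


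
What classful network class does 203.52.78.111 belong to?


First octet: 203
Binary: 11001011
110xxxxx -> Class C (192-223)
Class C, default mask 255.255.255.0 (/24)


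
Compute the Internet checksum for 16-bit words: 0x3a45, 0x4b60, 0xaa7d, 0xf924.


Sum all words (with carry folding):
+ 0x3a45 = 0x3a45
+ 0x4b60 = 0x85a5
+ 0xaa7d = 0x3023
+ 0xf924 = 0x2948
One's complement: ~0x2948
Checksum = 0xd6b7


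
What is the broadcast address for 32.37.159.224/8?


Network: 32.0.0.0/8
Host bits = 24
Set all host bits to 1:
Broadcast: 32.255.255.255


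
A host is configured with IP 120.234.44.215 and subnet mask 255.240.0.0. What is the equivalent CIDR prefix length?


Binary: 11111111.11110000.00000000.00000000
Count leading 1s
Prefix: /12


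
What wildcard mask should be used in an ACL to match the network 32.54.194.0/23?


Subnet mask: 255.255.254.0
Wildcard = 255.255.255.255 - subnet mask
255 - 255 = 0
255 - 255 = 0
255 - 254 = 1
255 - 0 = 255
Wildcard: 0.0.1.255


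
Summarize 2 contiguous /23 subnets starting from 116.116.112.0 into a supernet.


Original prefix: /23
Number of subnets: 2 = 2^1
New prefix = 23 - 1 = 22
Supernet: 116.116.112.0/22


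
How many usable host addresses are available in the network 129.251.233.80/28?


Host bits = 32 - 28 = 4
Total addresses = 2^4 = 16
Usable = total - 2 (network and broadcast)
Usable hosts: 14


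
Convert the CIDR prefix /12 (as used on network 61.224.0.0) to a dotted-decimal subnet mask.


/12 means 12 network bits, 20 host bits
Binary: 11111111111100000000000000000000
Mask: 255.240.0.0


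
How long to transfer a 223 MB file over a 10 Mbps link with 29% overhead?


Effective throughput = 10 * (1 - 29/100) = 7.1 Mbps
File size in Mb = 223 * 8 = 1784 Mb
Time = 1784 / 7.1
Time = 251.2676 seconds


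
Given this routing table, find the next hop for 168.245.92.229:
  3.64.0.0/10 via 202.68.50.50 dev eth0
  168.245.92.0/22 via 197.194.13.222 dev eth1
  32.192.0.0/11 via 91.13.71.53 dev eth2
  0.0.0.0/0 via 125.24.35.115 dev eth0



Longest prefix match for 168.245.92.229:
  /10 3.64.0.0: no
  /22 168.245.92.0: MATCH
  /11 32.192.0.0: no
  /0 0.0.0.0: MATCH
Selected: next-hop 197.194.13.222 via eth1 (matched /22)


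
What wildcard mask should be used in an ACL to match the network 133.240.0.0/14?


Subnet mask: 255.252.0.0
Wildcard = 255.255.255.255 - subnet mask
255 - 255 = 0
255 - 252 = 3
255 - 0 = 255
255 - 0 = 255
Wildcard: 0.3.255.255


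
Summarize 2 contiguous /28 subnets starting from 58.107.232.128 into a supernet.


Original prefix: /28
Number of subnets: 2 = 2^1
New prefix = 28 - 1 = 27
Supernet: 58.107.232.128/27


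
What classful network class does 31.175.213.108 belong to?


First octet: 31
Binary: 00011111
0xxxxxxx -> Class A (1-126)
Class A, default mask 255.0.0.0 (/8)


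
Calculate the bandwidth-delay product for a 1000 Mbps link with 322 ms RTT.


BDP = bandwidth * RTT
= 1000 Mbps * 322 ms
= 1000 * 1e6 * 322 / 1000 bits
= 322000000 bits
= 40250000 bytes
= 39306.6406 KB
BDP = 322000000 bits (40250000 bytes)


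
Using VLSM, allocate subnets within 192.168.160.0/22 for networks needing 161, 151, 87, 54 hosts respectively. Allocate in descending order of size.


161 hosts -> /24 (254 usable): 192.168.160.0/24
151 hosts -> /24 (254 usable): 192.168.161.0/24
87 hosts -> /25 (126 usable): 192.168.162.0/25
54 hosts -> /26 (62 usable): 192.168.162.128/26
Allocation: 192.168.160.0/24 (161 hosts, 254 usable); 192.168.161.0/24 (151 hosts, 254 usable); 192.168.162.0/25 (87 hosts, 126 usable); 192.168.162.128/26 (54 hosts, 62 usable)


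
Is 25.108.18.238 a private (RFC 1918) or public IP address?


RFC 1918 private ranges:
  10.0.0.0/8 (10.0.0.0 - 10.255.255.255)
  172.16.0.0/12 (172.16.0.0 - 172.31.255.255)
  192.168.0.0/16 (192.168.0.0 - 192.168.255.255)
Public (not in any RFC 1918 range)


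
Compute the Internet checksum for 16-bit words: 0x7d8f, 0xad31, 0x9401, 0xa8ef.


Sum all words (with carry folding):
+ 0x7d8f = 0x7d8f
+ 0xad31 = 0x2ac1
+ 0x9401 = 0xbec2
+ 0xa8ef = 0x67b2
One's complement: ~0x67b2
Checksum = 0x984d


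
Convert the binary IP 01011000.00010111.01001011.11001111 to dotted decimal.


01011000 = 88
00010111 = 23
01001011 = 75
11001111 = 207
IP: 88.23.75.207


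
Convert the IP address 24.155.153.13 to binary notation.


24 = 00011000
155 = 10011011
153 = 10011001
13 = 00001101
Binary: 00011000.10011011.10011001.00001101


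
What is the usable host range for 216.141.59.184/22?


Network: 216.141.56.0
Broadcast: 216.141.59.255
First usable = network + 1
Last usable = broadcast - 1
Range: 216.141.56.1 to 216.141.59.254


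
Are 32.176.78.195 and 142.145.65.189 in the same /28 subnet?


Mask: 255.255.255.240
32.176.78.195 AND mask = 32.176.78.192
142.145.65.189 AND mask = 142.145.65.176
No, different subnets (32.176.78.192 vs 142.145.65.176)


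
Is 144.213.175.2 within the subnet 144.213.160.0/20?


Subnet network: 144.213.160.0
Test IP AND mask: 144.213.160.0
Yes, 144.213.175.2 is in 144.213.160.0/20


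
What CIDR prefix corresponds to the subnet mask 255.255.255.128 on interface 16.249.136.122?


Binary: 11111111.11111111.11111111.10000000
Count leading 1s
Prefix: /25


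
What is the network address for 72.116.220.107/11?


IP:   01001000.01110100.11011100.01101011
Mask: 11111111.11100000.00000000.00000000
AND operation:
Net:  01001000.01100000.00000000.00000000
Network: 72.96.0.0/11


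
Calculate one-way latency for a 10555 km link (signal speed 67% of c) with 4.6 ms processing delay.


Speed = 0.67 * 3e5 km/s = 201000 km/s
Propagation delay = 10555 / 201000 = 0.0525 s = 52.5124 ms
Processing delay = 4.6 ms
Total one-way latency = 57.1124 ms


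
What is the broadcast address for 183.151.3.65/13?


Network: 183.144.0.0/13
Host bits = 19
Set all host bits to 1:
Broadcast: 183.151.255.255


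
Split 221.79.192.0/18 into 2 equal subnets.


New prefix = 18 + 1 = 19
Each subnet has 8192 addresses
  221.79.192.0/19
  221.79.224.0/19
Subnets: 221.79.192.0/19, 221.79.224.0/19


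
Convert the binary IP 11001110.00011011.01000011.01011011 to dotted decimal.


11001110 = 206
00011011 = 27
01000011 = 67
01011011 = 91
IP: 206.27.67.91


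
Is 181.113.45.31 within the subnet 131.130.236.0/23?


Subnet network: 131.130.236.0
Test IP AND mask: 181.113.44.0
No, 181.113.45.31 is not in 131.130.236.0/23


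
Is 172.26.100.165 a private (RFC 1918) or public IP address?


RFC 1918 private ranges:
  10.0.0.0/8 (10.0.0.0 - 10.255.255.255)
  172.16.0.0/12 (172.16.0.0 - 172.31.255.255)
  192.168.0.0/16 (192.168.0.0 - 192.168.255.255)
Private (in 172.16.0.0/12)


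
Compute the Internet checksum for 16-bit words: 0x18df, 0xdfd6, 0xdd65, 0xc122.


Sum all words (with carry folding):
+ 0x18df = 0x18df
+ 0xdfd6 = 0xf8b5
+ 0xdd65 = 0xd61b
+ 0xc122 = 0x973e
One's complement: ~0x973e
Checksum = 0x68c1


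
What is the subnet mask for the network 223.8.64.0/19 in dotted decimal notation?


/19 means 19 network bits, 13 host bits
Binary: 11111111111111111110000000000000
Mask: 255.255.224.0


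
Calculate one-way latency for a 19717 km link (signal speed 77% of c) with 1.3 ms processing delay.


Speed = 0.77 * 3e5 km/s = 231000 km/s
Propagation delay = 19717 / 231000 = 0.0854 s = 85.355 ms
Processing delay = 1.3 ms
Total one-way latency = 86.655 ms
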